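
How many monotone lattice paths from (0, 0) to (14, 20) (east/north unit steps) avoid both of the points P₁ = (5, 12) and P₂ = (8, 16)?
Number of paths = 1132578250

Inclusion–exclusion. Total paths: C(34, 14) = 1391975640. Through P₁: C(17, 5)·C(17, 9) = 150430280. Through P₂: C(24, 8)·C(10, 6) = 154448910. Since P₁ is strictly southwest of P₂, a monotone path through both must visit P₁ then P₂; paths through both = C(17, 5)·C(7, 3)·C(10, 6) = 45481800. Avoid both = 1391975640 − 150430280 − 154448910 + 45481800 = 1132578250.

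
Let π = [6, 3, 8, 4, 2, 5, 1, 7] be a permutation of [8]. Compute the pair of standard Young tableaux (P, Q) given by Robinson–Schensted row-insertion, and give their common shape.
P = [1, 4, 5, 7] / [2, 8] / [3] / [6];  Q = [1, 3, 6, 8] / [2, 4] / [5] / [7];  common shape = (4, 2, 1, 1)

Row-insert the values π_1, π_2, … into P one at a time, bumping the leftmost entry strictly greater than the inserted value down to the next row. The recording tableau Q records, in position (i, j), the step at which that cell was added to P.
  Insert 6 (step 1): P = [6];  Q = [1]
  Insert 3 (step 2): P = [3] / [6];  Q = [1] / [2]
  Insert 8 (step 3): P = [3, 8] / [6];  Q = [1, 3] / [2]
  Insert 4 (step 4): P = [3, 4] / [6, 8];  Q = [1, 3] / [2, 4]
  Insert 2 (step 5): P = [2, 4] / [3, 8] / [6];  Q = [1, 3] / [2, 4] / [5]
  Insert 5 (step 6): P = [2, 4, 5] / [3, 8] / [6];  Q = [1, 3, 6] / [2, 4] / [5]
  Insert 1 (step 7): P = [1, 4, 5] / [2, 8] / [3] / [6];  Q = [1, 3, 6] / [2, 4] / [5] / [7]
  Insert 7 (step 8): P = [1, 4, 5, 7] / [2, 8] / [3] / [6];  Q = [1, 3, 6, 8] / [2, 4] / [5] / [7]
Final shape: (4, 2, 1, 1).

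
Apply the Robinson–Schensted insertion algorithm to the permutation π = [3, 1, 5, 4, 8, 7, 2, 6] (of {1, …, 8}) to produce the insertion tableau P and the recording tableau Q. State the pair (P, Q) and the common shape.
P = [1, 2, 6] / [3, 4, 7] / [5, 8];  Q = [1, 3, 5] / [2, 4, 6] / [7, 8];  common shape = (3, 3, 2)

Row-insert the values π_1, π_2, … into P one at a time, bumping the leftmost entry strictly greater than the inserted value down to the next row. The recording tableau Q records, in position (i, j), the step at which that cell was added to P.
  Insert 3 (step 1): P = [3];  Q = [1]
  Insert 1 (step 2): P = [1] / [3];  Q = [1] / [2]
  Insert 5 (step 3): P = [1, 5] / [3];  Q = [1, 3] / [2]
  Insert 4 (step 4): P = [1, 4] / [3, 5];  Q = [1, 3] / [2, 4]
  Insert 8 (step 5): P = [1, 4, 8] / [3, 5];  Q = [1, 3, 5] / [2, 4]
  Insert 7 (step 6): P = [1, 4, 7] / [3, 5, 8];  Q = [1, 3, 5] / [2, 4, 6]
  Insert 2 (step 7): P = [1, 2, 7] / [3, 4, 8] / [5];  Q = [1, 3, 5] / [2, 4, 6] / [7]
  Insert 6 (step 8): P = [1, 2, 6] / [3, 4, 7] / [5, 8];  Q = [1, 3, 5] / [2, 4, 6] / [7, 8]
Final shape: (3, 3, 2).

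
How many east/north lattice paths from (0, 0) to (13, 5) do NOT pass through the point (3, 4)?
Number of paths = 8183

Total paths from (0, 0) to (13, 5): C(18, 13) = 8568. Paths through (3, 4): (paths (0, 0) → (3, 4)) × (paths (3, 4) → (13, 5)) = C(7, 3) · C(11, 10) = 35 · 11 = 385. Avoidance count = 8568 − 385 = 8183.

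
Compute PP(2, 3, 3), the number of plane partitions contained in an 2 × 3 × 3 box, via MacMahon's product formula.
PP(2, 3, 3) = 175

Evaluate the triple product over i = 1..2, j = 1..3, k = 1..3. The factors are (2/1) · (3/2) · (4/3) · (3/2) · (4/3) · (5/4) · (4/3) · (5/4) · … (18 factors total). The numerators and denominators telescope so the product is an integer; carrying out the multiplication exactly gives PP(2, 3, 3) = 175.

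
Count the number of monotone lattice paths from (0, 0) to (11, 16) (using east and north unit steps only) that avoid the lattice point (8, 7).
Number of paths = 11622195

Total paths from (0, 0) to (11, 16): C(27, 11) = 13037895. Paths through (8, 7): (paths (0, 0) → (8, 7)) × (paths (8, 7) → (11, 16)) = C(15, 8) · C(12, 3) = 6435 · 220 = 1415700. Avoidance count = 13037895 − 1415700 = 11622195.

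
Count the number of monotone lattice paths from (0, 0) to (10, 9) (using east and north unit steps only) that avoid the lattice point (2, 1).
Number of paths = 53768

Total paths from (0, 0) to (10, 9): C(19, 10) = 92378. Paths through (2, 1): (paths (0, 0) → (2, 1)) × (paths (2, 1) → (10, 9)) = C(3, 2) · C(16, 8) = 3 · 12870 = 38610. Avoidance count = 92378 − 38610 = 53768.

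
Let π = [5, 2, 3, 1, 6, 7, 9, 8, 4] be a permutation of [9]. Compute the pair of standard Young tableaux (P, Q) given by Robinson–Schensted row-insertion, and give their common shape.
P = [1, 3, 4, 7, 8] / [2, 6] / [5, 9];  Q = [1, 3, 5, 6, 7] / [2, 8] / [4, 9];  common shape = (5, 2, 2)

Row-insert the values π_1, π_2, … into P one at a time, bumping the leftmost entry strictly greater than the inserted value down to the next row. The recording tableau Q records, in position (i, j), the step at which that cell was added to P.
  Insert 5 (step 1): P = [5];  Q = [1]
  Insert 2 (step 2): P = [2] / [5];  Q = [1] / [2]
  Insert 3 (step 3): P = [2, 3] / [5];  Q = [1, 3] / [2]
  Insert 1 (step 4): P = [1, 3] / [2] / [5];  Q = [1, 3] / [2] / [4]
  Insert 6 (step 5): P = [1, 3, 6] / [2] / [5];  Q = [1, 3, 5] / [2] / [4]
  Insert 7 (step 6): P = [1, 3, 6, 7] / [2] / [5];  Q = [1, 3, 5, 6] / [2] / [4]
  Insert 9 (step 7): P = [1, 3, 6, 7, 9] / [2] / [5];  Q = [1, 3, 5, 6, 7] / [2] / [4]
  Insert 8 (step 8): P = [1, 3, 6, 7, 8] / [2, 9] / [5];  Q = [1, 3, 5, 6, 7] / [2, 8] / [4]
  Insert 4 (step 9): P = [1, 3, 4, 7, 8] / [2, 6] / [5, 9];  Q = [1, 3, 5, 6, 7] / [2, 8] / [4, 9]
Final shape: (5, 2, 2).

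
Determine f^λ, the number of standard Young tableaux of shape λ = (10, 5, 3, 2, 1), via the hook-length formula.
# SYT of shape (10, 5, 3, 2, 1) = 261891630

Hook-length formula: f^λ = n! / Π hook(c), product over all cells c of the Young diagram. For λ = (10, 5, 3, 2, 1), n = 21 boxes. Hook lengths by row (left-to-right, top-to-bottom): [14, 12, 10, 8, 7, 5, 4, 3, 2, 1]; [8, 6, 4, 2, 1]; [5, 3, 1]; [3, 1]; [1]. Product of hooks = 195084288000. So f^λ = 21! / 195084288000 = 51090942171709440000 / 195084288000 = 261891630.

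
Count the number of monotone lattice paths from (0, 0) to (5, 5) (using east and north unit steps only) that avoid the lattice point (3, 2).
Number of paths = 152

Total paths from (0, 0) to (5, 5): C(10, 5) = 252. Paths through (3, 2): (paths (0, 0) → (3, 2)) × (paths (3, 2) → (5, 5)) = C(5, 3) · C(5, 2) = 10 · 10 = 100. Avoidance count = 252 − 100 = 152.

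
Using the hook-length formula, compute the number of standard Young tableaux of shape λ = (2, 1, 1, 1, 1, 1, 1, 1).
# SYT of shape (2, 1, 1, 1, 1, 1, 1, 1) = 8

Hook-length formula: f^λ = n! / Π hook(c), product over all cells c of the Young diagram. For λ = (2, 1, 1, 1, 1, 1, 1, 1), n = 9 boxes. Hook lengths by row (left-to-right, top-to-bottom): [9, 1]; [7]; [6]; [5]; [4]; [3]; [2]; [1]. Product of hooks = 45360. So f^λ = 9! / 45360 = 362880 / 45360 = 8.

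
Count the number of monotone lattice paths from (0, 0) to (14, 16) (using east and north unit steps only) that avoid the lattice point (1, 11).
Number of paths = 145319859

Total paths from (0, 0) to (14, 16): C(30, 14) = 145422675. Paths through (1, 11): (paths (0, 0) → (1, 11)) × (paths (1, 11) → (14, 16)) = C(12, 1) · C(18, 13) = 12 · 8568 = 102816. Avoidance count = 145422675 − 102816 = 145319859.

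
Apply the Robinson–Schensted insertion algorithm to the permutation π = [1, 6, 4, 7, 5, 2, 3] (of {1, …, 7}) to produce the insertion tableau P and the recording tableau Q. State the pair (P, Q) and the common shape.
P = [1, 2, 3] / [4, 5] / [6, 7];  Q = [1, 2, 4] / [3, 5] / [6, 7];  common shape = (3, 2, 2)

Row-insert the values π_1, π_2, … into P one at a time, bumping the leftmost entry strictly greater than the inserted value down to the next row. The recording tableau Q records, in position (i, j), the step at which that cell was added to P.
  Insert 1 (step 1): P = [1];  Q = [1]
  Insert 6 (step 2): P = [1, 6];  Q = [1, 2]
  Insert 4 (step 3): P = [1, 4] / [6];  Q = [1, 2] / [3]
  Insert 7 (step 4): P = [1, 4, 7] / [6];  Q = [1, 2, 4] / [3]
  Insert 5 (step 5): P = [1, 4, 5] / [6, 7];  Q = [1, 2, 4] / [3, 5]
  Insert 2 (step 6): P = [1, 2, 5] / [4, 7] / [6];  Q = [1, 2, 4] / [3, 5] / [6]
  Insert 3 (step 7): P = [1, 2, 3] / [4, 5] / [6, 7];  Q = [1, 2, 4] / [3, 5] / [6, 7]
Final shape: (3, 2, 2).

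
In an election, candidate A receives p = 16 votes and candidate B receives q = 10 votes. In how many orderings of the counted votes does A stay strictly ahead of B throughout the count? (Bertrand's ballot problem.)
Strict-lead orderings = 1225785

Total orderings of the 26 votes with 16 for A: C(26, 16) = 5311735. By the Bertrand ballot formula (Cycle Lemma / reflection principle), the number of orderings in which A is strictly ahead of B throughout is (p − q)/(p + q) · C(p + q, p) = (16 − 10)/(16 + 10) · 5311735 = 1225785.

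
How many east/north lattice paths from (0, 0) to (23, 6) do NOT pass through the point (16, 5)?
Number of paths = 312228

Total paths from (0, 0) to (23, 6): C(29, 23) = 475020. Paths through (16, 5): (paths (0, 0) → (16, 5)) × (paths (16, 5) → (23, 6)) = C(21, 16) · C(8, 7) = 20349 · 8 = 162792. Avoidance count = 475020 − 162792 = 312228.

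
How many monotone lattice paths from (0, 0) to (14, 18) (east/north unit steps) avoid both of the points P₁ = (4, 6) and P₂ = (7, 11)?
Number of paths = 266780292

Inclusion–exclusion. Total paths: C(32, 14) = 471435600. Through P₁: C(10, 4)·C(22, 10) = 135795660. Through P₂: C(18, 7)·C(14, 7) = 109219968. Since P₁ is strictly southwest of P₂, a monotone path through both must visit P₁ then P₂; paths through both = C(10, 4)·C(8, 3)·C(14, 7) = 40360320. Avoid both = 471435600 − 135795660 − 109219968 + 40360320 = 266780292.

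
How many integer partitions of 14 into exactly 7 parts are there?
p(14, 7 parts) = 15

Partitions of n into exactly k parts ↔ partitions of n − k into at most k parts (subtract 1 from each part). For n = 14, k = 7, the partitions are: 8+1+1+1+1+1+1, 7+2+1+1+1+1+1, 6+3+1+1+1+1+1, 6+2+2+1+1+1+1, 5+4+1+1+1+1+1, 5+3+2+1+1+1+1, 5+2+2+2+1+1+1, 4+4+2+1+1+1+1, 4+3+3+1+1+1+1, 4+3+2+2+1+1+1, 4+2+2+2+2+1+1, 3+3+3+2+1+1+1, 3+3+2+2+2+1+1, 3+2+2+2+2+2+1, 2+2+2+2+2+2+2. Count = 15.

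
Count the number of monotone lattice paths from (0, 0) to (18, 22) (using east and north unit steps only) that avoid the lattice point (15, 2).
Number of paths = 113380020944

Total paths from (0, 0) to (18, 22): C(40, 18) = 113380261800. Paths through (15, 2): (paths (0, 0) → (15, 2)) × (paths (15, 2) → (18, 22)) = C(17, 15) · C(23, 3) = 136 · 1771 = 240856. Avoidance count = 113380261800 − 240856 = 113380020944.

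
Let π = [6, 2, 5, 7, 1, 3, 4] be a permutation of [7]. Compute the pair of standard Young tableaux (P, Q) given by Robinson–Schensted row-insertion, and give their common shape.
P = [1, 3, 4] / [2, 5, 7] / [6];  Q = [1, 3, 4] / [2, 6, 7] / [5];  common shape = (3, 3, 1)

Row-insert the values π_1, π_2, … into P one at a time, bumping the leftmost entry strictly greater than the inserted value down to the next row. The recording tableau Q records, in position (i, j), the step at which that cell was added to P.
  Insert 6 (step 1): P = [6];  Q = [1]
  Insert 2 (step 2): P = [2] / [6];  Q = [1] / [2]
  Insert 5 (step 3): P = [2, 5] / [6];  Q = [1, 3] / [2]
  Insert 7 (step 4): P = [2, 5, 7] / [6];  Q = [1, 3, 4] / [2]
  Insert 1 (step 5): P = [1, 5, 7] / [2] / [6];  Q = [1, 3, 4] / [2] / [5]
  Insert 3 (step 6): P = [1, 3, 7] / [2, 5] / [6];  Q = [1, 3, 4] / [2, 6] / [5]
  Insert 4 (step 7): P = [1, 3, 4] / [2, 5, 7] / [6];  Q = [1, 3, 4] / [2, 6, 7] / [5]
Final shape: (3, 3, 1).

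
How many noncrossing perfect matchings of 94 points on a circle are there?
C_47 = 33868773757191046886429490

These noncrossing handshakes are counted by the Catalan number C_n = (1/(n + 1)) · C(2n, n). For n = 47: C_47 = (1/48) · C(94, 47) = 1625701140345170250548615520/48 = 33868773757191046886429490.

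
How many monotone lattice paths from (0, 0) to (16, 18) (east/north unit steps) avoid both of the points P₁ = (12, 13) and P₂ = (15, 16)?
Number of paths = 959121045

Inclusion–exclusion. Total paths: C(34, 16) = 2203961430. Through P₁: C(25, 12)·C(9, 4) = 655237800. Through P₂: C(31, 15)·C(3, 1) = 901620585. Since P₁ is strictly southwest of P₂, a monotone path through both must visit P₁ then P₂; paths through both = C(25, 12)·C(6, 3)·C(3, 1) = 312018000. Avoid both = 2203961430 − 655237800 − 901620585 + 312018000 = 959121045.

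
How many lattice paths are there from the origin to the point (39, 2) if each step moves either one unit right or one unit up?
Number of paths = 820

A monotone lattice path from (0, 0) to (39, 2) consists of 39 east steps and 2 north steps in some order, so it is determined by which 39 of the 41 steps are east. The count is C(41, 39) = 820.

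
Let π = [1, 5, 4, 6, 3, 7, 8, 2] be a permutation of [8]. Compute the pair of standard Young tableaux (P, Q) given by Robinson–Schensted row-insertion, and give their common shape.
P = [1, 2, 6, 7, 8] / [3] / [4] / [5];  Q = [1, 2, 4, 6, 7] / [3] / [5] / [8];  common shape = (5, 1, 1, 1)

Row-insert the values π_1, π_2, … into P one at a time, bumping the leftmost entry strictly greater than the inserted value down to the next row. The recording tableau Q records, in position (i, j), the step at which that cell was added to P.
  Insert 1 (step 1): P = [1];  Q = [1]
  Insert 5 (step 2): P = [1, 5];  Q = [1, 2]
  Insert 4 (step 3): P = [1, 4] / [5];  Q = [1, 2] / [3]
  Insert 6 (step 4): P = [1, 4, 6] / [5];  Q = [1, 2, 4] / [3]
  Insert 3 (step 5): P = [1, 3, 6] / [4] / [5];  Q = [1, 2, 4] / [3] / [5]
  Insert 7 (step 6): P = [1, 3, 6, 7] / [4] / [5];  Q = [1, 2, 4, 6] / [3] / [5]
  Insert 8 (step 7): P = [1, 3, 6, 7, 8] / [4] / [5];  Q = [1, 2, 4, 6, 7] / [3] / [5]
  Insert 2 (step 8): P = [1, 2, 6, 7, 8] / [3] / [4] / [5];  Q = [1, 2, 4, 6, 7] / [3] / [5] / [8]
Final shape: (5, 1, 1, 1).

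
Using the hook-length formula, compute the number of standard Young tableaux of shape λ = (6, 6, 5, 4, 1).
# SYT of shape (6, 6, 5, 4, 1) = 585307008

Hook-length formula: f^λ = n! / Π hook(c), product over all cells c of the Young diagram. For λ = (6, 6, 5, 4, 1), n = 22 boxes. Hook lengths by row (left-to-right, top-to-bottom): [10, 8, 7, 6, 4, 2]; [9, 7, 6, 5, 3, 1]; [7, 5, 4, 3, 1]; [5, 3, 2, 1]; [1]. Product of hooks = 1920360960000. So f^λ = 22! / 1920360960000 = 1124000727777607680000 / 1920360960000 = 585307008.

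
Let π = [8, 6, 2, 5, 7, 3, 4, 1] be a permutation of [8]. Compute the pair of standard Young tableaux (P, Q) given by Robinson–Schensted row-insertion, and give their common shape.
P = [1, 3, 4] / [2, 7] / [5] / [6] / [8];  Q = [1, 4, 5] / [2, 7] / [3] / [6] / [8];  common shape = (3, 2, 1, 1, 1)

Row-insert the values π_1, π_2, … into P one at a time, bumping the leftmost entry strictly greater than the inserted value down to the next row. The recording tableau Q records, in position (i, j), the step at which that cell was added to P.
  Insert 8 (step 1): P = [8];  Q = [1]
  Insert 6 (step 2): P = [6] / [8];  Q = [1] / [2]
  Insert 2 (step 3): P = [2] / [6] / [8];  Q = [1] / [2] / [3]
  Insert 5 (step 4): P = [2, 5] / [6] / [8];  Q = [1, 4] / [2] / [3]
  Insert 7 (step 5): P = [2, 5, 7] / [6] / [8];  Q = [1, 4, 5] / [2] / [3]
  Insert 3 (step 6): P = [2, 3, 7] / [5] / [6] / [8];  Q = [1, 4, 5] / [2] / [3] / [6]
  Insert 4 (step 7): P = [2, 3, 4] / [5, 7] / [6] / [8];  Q = [1, 4, 5] / [2, 7] / [3] / [6]
  Insert 1 (step 8): P = [1, 3, 4] / [2, 7] / [5] / [6] / [8];  Q = [1, 4, 5] / [2, 7] / [3] / [6] / [8]
Final shape: (3, 2, 1, 1, 1).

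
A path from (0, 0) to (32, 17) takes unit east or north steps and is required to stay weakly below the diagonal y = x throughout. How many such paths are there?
Number of paths = 3151161405168

By the reflection principle (André's argument), the number of monotone paths to (32, 17) with n ≤ m that never go above y = x is C(49, 32) − C(49, 33) = 6499270398159 − 3348108992991 = 3151161405168.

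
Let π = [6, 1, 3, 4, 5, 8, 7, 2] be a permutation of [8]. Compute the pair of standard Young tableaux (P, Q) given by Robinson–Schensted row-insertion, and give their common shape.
P = [1, 2, 4, 5, 7] / [3, 8] / [6];  Q = [1, 3, 4, 5, 6] / [2, 7] / [8];  common shape = (5, 2, 1)

Row-insert the values π_1, π_2, … into P one at a time, bumping the leftmost entry strictly greater than the inserted value down to the next row. The recording tableau Q records, in position (i, j), the step at which that cell was added to P.
  Insert 6 (step 1): P = [6];  Q = [1]
  Insert 1 (step 2): P = [1] / [6];  Q = [1] / [2]
  Insert 3 (step 3): P = [1, 3] / [6];  Q = [1, 3] / [2]
  Insert 4 (step 4): P = [1, 3, 4] / [6];  Q = [1, 3, 4] / [2]
  Insert 5 (step 5): P = [1, 3, 4, 5] / [6];  Q = [1, 3, 4, 5] / [2]
  Insert 8 (step 6): P = [1, 3, 4, 5, 8] / [6];  Q = [1, 3, 4, 5, 6] / [2]
  Insert 7 (step 7): P = [1, 3, 4, 5, 7] / [6, 8];  Q = [1, 3, 4, 5, 6] / [2, 7]
  Insert 2 (step 8): P = [1, 2, 4, 5, 7] / [3, 8] / [6];  Q = [1, 3, 4, 5, 6] / [2, 7] / [8]
Final shape: (5, 2, 1).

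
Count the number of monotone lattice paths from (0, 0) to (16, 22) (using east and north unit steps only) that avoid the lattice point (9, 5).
Number of paths = 21547074222

Total paths from (0, 0) to (16, 22): C(38, 16) = 22239974430. Paths through (9, 5): (paths (0, 0) → (9, 5)) × (paths (9, 5) → (16, 22)) = C(14, 9) · C(24, 7) = 2002 · 346104 = 692900208. Avoidance count = 22239974430 − 692900208 = 21547074222.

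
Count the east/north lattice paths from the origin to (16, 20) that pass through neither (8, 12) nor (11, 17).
Number of paths = 4879126050

Inclusion–exclusion. Total paths: C(36, 16) = 7307872110. Through P₁: C(20, 8)·C(16, 8) = 1621233900. Through P₂: C(28, 11)·C(8, 5) = 1202554080. Since P₁ is strictly southwest of P₂, a monotone path through both must visit P₁ then P₂; paths through both = C(20, 8)·C(8, 3)·C(8, 5) = 395041920. Avoid both = 7307872110 − 1621233900 − 1202554080 + 395041920 = 4879126050.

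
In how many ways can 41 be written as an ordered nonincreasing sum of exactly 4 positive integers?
p(41, 4 parts) = 511

Partitions of n into exactly k parts are in bijection with partitions of n − k into at most k parts (subtract 1 from each part). So p(41, exactly 4) = p(37, parts ≤ 4). Computing via the recurrence p(m, j) = p(m, j−1) + p(m−j, j) gives 511.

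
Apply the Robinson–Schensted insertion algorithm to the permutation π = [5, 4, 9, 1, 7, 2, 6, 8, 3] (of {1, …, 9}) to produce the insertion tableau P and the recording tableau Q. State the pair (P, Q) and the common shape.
P = [1, 2, 3, 8] / [4, 6] / [5, 7] / [9];  Q = [1, 3, 7, 8] / [2, 5] / [4, 6] / [9];  common shape = (4, 2, 2, 1)

Row-insert the values π_1, π_2, … into P one at a time, bumping the leftmost entry strictly greater than the inserted value down to the next row. The recording tableau Q records, in position (i, j), the step at which that cell was added to P.
  Insert 5 (step 1): P = [5];  Q = [1]
  Insert 4 (step 2): P = [4] / [5];  Q = [1] / [2]
  Insert 9 (step 3): P = [4, 9] / [5];  Q = [1, 3] / [2]
  Insert 1 (step 4): P = [1, 9] / [4] / [5];  Q = [1, 3] / [2] / [4]
  Insert 7 (step 5): P = [1, 7] / [4, 9] / [5];  Q = [1, 3] / [2, 5] / [4]
  Insert 2 (step 6): P = [1, 2] / [4, 7] / [5, 9];  Q = [1, 3] / [2, 5] / [4, 6]
  Insert 6 (step 7): P = [1, 2, 6] / [4, 7] / [5, 9];  Q = [1, 3, 7] / [2, 5] / [4, 6]
  Insert 8 (step 8): P = [1, 2, 6, 8] / [4, 7] / [5, 9];  Q = [1, 3, 7, 8] / [2, 5] / [4, 6]
  Insert 3 (step 9): P = [1, 2, 3, 8] / [4, 6] / [5, 7] / [9];  Q = [1, 3, 7, 8] / [2, 5] / [4, 6] / [9]
Final shape: (4, 2, 2, 1).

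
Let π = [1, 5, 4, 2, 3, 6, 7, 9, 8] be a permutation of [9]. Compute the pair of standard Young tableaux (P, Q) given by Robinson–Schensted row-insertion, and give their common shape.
P = [1, 2, 3, 6, 7, 8] / [4, 9] / [5];  Q = [1, 2, 5, 6, 7, 8] / [3, 9] / [4];  common shape = (6, 2, 1)

Row-insert the values π_1, π_2, … into P one at a time, bumping the leftmost entry strictly greater than the inserted value down to the next row. The recording tableau Q records, in position (i, j), the step at which that cell was added to P.
  Insert 1 (step 1): P = [1];  Q = [1]
  Insert 5 (step 2): P = [1, 5];  Q = [1, 2]
  Insert 4 (step 3): P = [1, 4] / [5];  Q = [1, 2] / [3]
  Insert 2 (step 4): P = [1, 2] / [4] / [5];  Q = [1, 2] / [3] / [4]
  Insert 3 (step 5): P = [1, 2, 3] / [4] / [5];  Q = [1, 2, 5] / [3] / [4]
  Insert 6 (step 6): P = [1, 2, 3, 6] / [4] / [5];  Q = [1, 2, 5, 6] / [3] / [4]
  Insert 7 (step 7): P = [1, 2, 3, 6, 7] / [4] / [5];  Q = [1, 2, 5, 6, 7] / [3] / [4]
  Insert 9 (step 8): P = [1, 2, 3, 6, 7, 9] / [4] / [5];  Q = [1, 2, 5, 6, 7, 8] / [3] / [4]
  Insert 8 (step 9): P = [1, 2, 3, 6, 7, 8] / [4, 9] / [5];  Q = [1, 2, 5, 6, 7, 8] / [3, 9] / [4]
Final shape: (6, 2, 1).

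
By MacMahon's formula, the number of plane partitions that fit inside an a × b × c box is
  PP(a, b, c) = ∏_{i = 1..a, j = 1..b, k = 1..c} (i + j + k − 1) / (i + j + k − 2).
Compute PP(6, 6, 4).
PP(6, 6, 4) = 1447482465

Evaluate the triple product over i = 1..6, j = 1..6, k = 1..4. The factors are (2/1) · (3/2) · (4/3) · (5/4) · (3/2) · (4/3) · (5/4) · (6/5) · … (144 factors total). The numerators and denominators telescope so the product is an integer; carrying out the multiplication exactly gives PP(6, 6, 4) = 1447482465.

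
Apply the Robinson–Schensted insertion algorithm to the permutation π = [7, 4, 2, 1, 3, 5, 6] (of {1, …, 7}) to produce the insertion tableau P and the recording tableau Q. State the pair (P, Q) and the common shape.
P = [1, 3, 5, 6] / [2] / [4] / [7];  Q = [1, 5, 6, 7] / [2] / [3] / [4];  common shape = (4, 1, 1, 1)

Row-insert the values π_1, π_2, … into P one at a time, bumping the leftmost entry strictly greater than the inserted value down to the next row. The recording tableau Q records, in position (i, j), the step at which that cell was added to P.
  Insert 7 (step 1): P = [7];  Q = [1]
  Insert 4 (step 2): P = [4] / [7];  Q = [1] / [2]
  Insert 2 (step 3): P = [2] / [4] / [7];  Q = [1] / [2] / [3]
  Insert 1 (step 4): P = [1] / [2] / [4] / [7];  Q = [1] / [2] / [3] / [4]
  Insert 3 (step 5): P = [1, 3] / [2] / [4] / [7];  Q = [1, 5] / [2] / [3] / [4]
  Insert 5 (step 6): P = [1, 3, 5] / [2] / [4] / [7];  Q = [1, 5, 6] / [2] / [3] / [4]
  Insert 6 (step 7): P = [1, 3, 5, 6] / [2] / [4] / [7];  Q = [1, 5, 6, 7] / [2] / [3] / [4]
Final shape: (4, 1, 1, 1).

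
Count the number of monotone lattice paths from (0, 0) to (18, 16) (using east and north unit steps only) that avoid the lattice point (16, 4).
Number of paths = 2203520535

Total paths from (0, 0) to (18, 16): C(34, 18) = 2203961430. Paths through (16, 4): (paths (0, 0) → (16, 4)) × (paths (16, 4) → (18, 16)) = C(20, 16) · C(14, 2) = 4845 · 91 = 440895. Avoidance count = 2203961430 − 440895 = 2203520535.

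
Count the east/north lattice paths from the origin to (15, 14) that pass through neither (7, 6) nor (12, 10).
Number of paths = 40408790

Inclusion–exclusion. Total paths: C(29, 15) = 77558760. Through P₁: C(13, 7)·C(16, 8) = 22084920. Through P₂: C(22, 12)·C(7, 3) = 22632610. Since P₁ is strictly southwest of P₂, a monotone path through both must visit P₁ then P₂; paths through both = C(13, 7)·C(9, 5)·C(7, 3) = 7567560. Avoid both = 77558760 − 22084920 − 22632610 + 7567560 = 40408790.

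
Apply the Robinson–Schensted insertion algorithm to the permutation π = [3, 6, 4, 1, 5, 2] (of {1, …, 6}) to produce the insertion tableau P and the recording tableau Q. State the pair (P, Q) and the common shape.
P = [1, 2, 5] / [3, 4] / [6];  Q = [1, 2, 5] / [3, 6] / [4];  common shape = (3, 2, 1)

Row-insert the values π_1, π_2, … into P one at a time, bumping the leftmost entry strictly greater than the inserted value down to the next row. The recording tableau Q records, in position (i, j), the step at which that cell was added to P.
  Insert 3 (step 1): P = [3];  Q = [1]
  Insert 6 (step 2): P = [3, 6];  Q = [1, 2]
  Insert 4 (step 3): P = [3, 4] / [6];  Q = [1, 2] / [3]
  Insert 1 (step 4): P = [1, 4] / [3] / [6];  Q = [1, 2] / [3] / [4]
  Insert 5 (step 5): P = [1, 4, 5] / [3] / [6];  Q = [1, 2, 5] / [3] / [4]
  Insert 2 (step 6): P = [1, 2, 5] / [3, 4] / [6];  Q = [1, 2, 5] / [3, 6] / [4]
Final shape: (3, 2, 1).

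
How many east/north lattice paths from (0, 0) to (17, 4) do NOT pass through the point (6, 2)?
Number of paths = 3801

Total paths from (0, 0) to (17, 4): C(21, 17) = 5985. Paths through (6, 2): (paths (0, 0) → (6, 2)) × (paths (6, 2) → (17, 4)) = C(8, 6) · C(13, 11) = 28 · 78 = 2184. Avoidance count = 5985 − 2184 = 3801.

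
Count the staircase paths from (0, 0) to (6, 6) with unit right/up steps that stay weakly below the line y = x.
C_6 = 132

These NE paths below the diagonal are counted by the Catalan number C_n = (1/(n + 1)) · C(2n, n). For n = 6: C_6 = (1/7) · C(12, 6) = 924/7 = 132.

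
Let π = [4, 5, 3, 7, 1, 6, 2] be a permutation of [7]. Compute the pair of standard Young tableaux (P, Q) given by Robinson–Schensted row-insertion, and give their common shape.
P = [1, 2, 6] / [3, 5] / [4, 7];  Q = [1, 2, 4] / [3, 6] / [5, 7];  common shape = (3, 2, 2)

Row-insert the values π_1, π_2, … into P one at a time, bumping the leftmost entry strictly greater than the inserted value down to the next row. The recording tableau Q records, in position (i, j), the step at which that cell was added to P.
  Insert 4 (step 1): P = [4];  Q = [1]
  Insert 5 (step 2): P = [4, 5];  Q = [1, 2]
  Insert 3 (step 3): P = [3, 5] / [4];  Q = [1, 2] / [3]
  Insert 7 (step 4): P = [3, 5, 7] / [4];  Q = [1, 2, 4] / [3]
  Insert 1 (step 5): P = [1, 5, 7] / [3] / [4];  Q = [1, 2, 4] / [3] / [5]
  Insert 6 (step 6): P = [1, 5, 6] / [3, 7] / [4];  Q = [1, 2, 4] / [3, 6] / [5]
  Insert 2 (step 7): P = [1, 2, 6] / [3, 5] / [4, 7];  Q = [1, 2, 4] / [3, 6] / [5, 7]
Final shape: (3, 2, 2).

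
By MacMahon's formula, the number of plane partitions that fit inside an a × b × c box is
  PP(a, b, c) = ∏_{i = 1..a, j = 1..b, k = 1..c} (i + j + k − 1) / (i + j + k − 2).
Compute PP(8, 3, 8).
PP(8, 3, 8) = 33803832920

Evaluate the triple product over i = 1..8, j = 1..3, k = 1..8. The factors are (2/1) · (3/2) · (4/3) · (5/4) · (6/5) · (7/6) · (8/7) · (9/8) · … (192 factors total). The numerators and denominators telescope so the product is an integer; carrying out the multiplication exactly gives PP(8, 3, 8) = 33803832920.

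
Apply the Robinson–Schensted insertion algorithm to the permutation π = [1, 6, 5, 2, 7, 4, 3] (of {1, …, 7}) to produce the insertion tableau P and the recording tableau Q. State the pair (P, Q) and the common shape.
P = [1, 2, 3] / [4, 7] / [5] / [6];  Q = [1, 2, 5] / [3, 6] / [4] / [7];  common shape = (3, 2, 1, 1)

Row-insert the values π_1, π_2, … into P one at a time, bumping the leftmost entry strictly greater than the inserted value down to the next row. The recording tableau Q records, in position (i, j), the step at which that cell was added to P.
  Insert 1 (step 1): P = [1];  Q = [1]
  Insert 6 (step 2): P = [1, 6];  Q = [1, 2]
  Insert 5 (step 3): P = [1, 5] / [6];  Q = [1, 2] / [3]
  Insert 2 (step 4): P = [1, 2] / [5] / [6];  Q = [1, 2] / [3] / [4]
  Insert 7 (step 5): P = [1, 2, 7] / [5] / [6];  Q = [1, 2, 5] / [3] / [4]
  Insert 4 (step 6): P = [1, 2, 4] / [5, 7] / [6];  Q = [1, 2, 5] / [3, 6] / [4]
  Insert 3 (step 7): P = [1, 2, 3] / [4, 7] / [5] / [6];  Q = [1, 2, 5] / [3, 6] / [4] / [7]
Final shape: (3, 2, 1, 1).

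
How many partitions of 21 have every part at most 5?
p(21, parts ≤ 5) = 221

Use the recurrence p(n, m) = p(n, m−1) + p(n−m, m): either the largest part is < m (count p(n, m−1)) or the largest part is exactly m (remove one copy of m, count p(n−m, m)). With p(0, ·) = 1 this gives p(21, parts ≤ 5) = 221. (By conjugating Young diagrams, this also counts partitions of 21 into at most 5 parts.)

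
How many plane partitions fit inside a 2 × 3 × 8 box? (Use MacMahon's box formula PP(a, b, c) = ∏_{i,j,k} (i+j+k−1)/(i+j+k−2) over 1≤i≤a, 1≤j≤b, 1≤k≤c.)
PP(2, 3, 8) = 9075

Evaluate the triple product over i = 1..2, j = 1..3, k = 1..8. The factors are (2/1) · (3/2) · (4/3) · (5/4) · (6/5) · (7/6) · (8/7) · (9/8) · … (48 factors total). The numerators and denominators telescope so the product is an integer; carrying out the multiplication exactly gives PP(2, 3, 8) = 9075.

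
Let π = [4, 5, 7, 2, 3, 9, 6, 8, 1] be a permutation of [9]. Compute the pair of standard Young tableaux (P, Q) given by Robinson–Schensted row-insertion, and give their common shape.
P = [1, 3, 6, 8] / [2, 5, 7, 9] / [4];  Q = [1, 2, 3, 6] / [4, 5, 7, 8] / [9];  common shape = (4, 4, 1)

Row-insert the values π_1, π_2, … into P one at a time, bumping the leftmost entry strictly greater than the inserted value down to the next row. The recording tableau Q records, in position (i, j), the step at which that cell was added to P.
  Insert 4 (step 1): P = [4];  Q = [1]
  Insert 5 (step 2): P = [4, 5];  Q = [1, 2]
  Insert 7 (step 3): P = [4, 5, 7];  Q = [1, 2, 3]
  Insert 2 (step 4): P = [2, 5, 7] / [4];  Q = [1, 2, 3] / [4]
  Insert 3 (step 5): P = [2, 3, 7] / [4, 5];  Q = [1, 2, 3] / [4, 5]
  Insert 9 (step 6): P = [2, 3, 7, 9] / [4, 5];  Q = [1, 2, 3, 6] / [4, 5]
  Insert 6 (step 7): P = [2, 3, 6, 9] / [4, 5, 7];  Q = [1, 2, 3, 6] / [4, 5, 7]
  Insert 8 (step 8): P = [2, 3, 6, 8] / [4, 5, 7, 9];  Q = [1, 2, 3, 6] / [4, 5, 7, 8]
  Insert 1 (step 9): P = [1, 3, 6, 8] / [2, 5, 7, 9] / [4];  Q = [1, 2, 3, 6] / [4, 5, 7, 8] / [9]
Final shape: (4, 4, 1).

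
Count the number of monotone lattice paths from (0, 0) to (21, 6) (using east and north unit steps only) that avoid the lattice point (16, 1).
Number of paths = 291726

Total paths from (0, 0) to (21, 6): C(27, 21) = 296010. Paths through (16, 1): (paths (0, 0) → (16, 1)) × (paths (16, 1) → (21, 6)) = C(17, 16) · C(10, 5) = 17 · 252 = 4284. Avoidance count = 296010 − 4284 = 291726.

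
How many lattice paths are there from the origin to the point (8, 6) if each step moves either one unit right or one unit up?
Number of paths = 3003

A monotone lattice path from (0, 0) to (8, 6) consists of 8 east steps and 6 north steps in some order, so it is determined by which 8 of the 14 steps are east. The count is C(14, 8) = 3003.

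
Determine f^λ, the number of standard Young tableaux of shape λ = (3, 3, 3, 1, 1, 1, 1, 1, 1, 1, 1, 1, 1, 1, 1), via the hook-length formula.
# SYT of shape (3, 3, 3, 1, 1, 1, 1, 1, 1, 1, 1, 1, 1, 1, 1) = 181545

Hook-length formula: f^λ = n! / Π hook(c), product over all cells c of the Young diagram. For λ = (3, 3, 3, 1, 1, 1, 1, 1, 1, 1, 1, 1, 1, 1, 1), n = 21 boxes. Hook lengths by row (left-to-right, top-to-bottom): [17, 4, 3]; [16, 3, 2]; [15, 2, 1]; [12]; [11]; [10]; [9]; [8]; [7]; [6]; [5]; [4]; [3]; [2]; [1]. Product of hooks = 281423020032000. So f^λ = 21! / 281423020032000 = 51090942171709440000 / 281423020032000 = 181545.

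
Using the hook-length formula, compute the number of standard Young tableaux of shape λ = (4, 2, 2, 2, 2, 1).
# SYT of shape (4, 2, 2, 2, 2, 1) = 5720

Hook-length formula: f^λ = n! / Π hook(c), product over all cells c of the Young diagram. For λ = (4, 2, 2, 2, 2, 1), n = 13 boxes. Hook lengths by row (left-to-right, top-to-bottom): [9, 7, 2, 1]; [6, 4]; [5, 3]; [4, 2]; [3, 1]; [1]. Product of hooks = 1088640. So f^λ = 13! / 1088640 = 6227020800 / 1088640 = 5720.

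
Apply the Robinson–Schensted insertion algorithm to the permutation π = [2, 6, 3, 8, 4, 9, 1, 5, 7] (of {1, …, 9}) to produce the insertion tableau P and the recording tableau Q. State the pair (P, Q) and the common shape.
P = [1, 3, 4, 5, 7] / [2, 8, 9] / [6];  Q = [1, 2, 4, 6, 9] / [3, 5, 8] / [7];  common shape = (5, 3, 1)

Row-insert the values π_1, π_2, … into P one at a time, bumping the leftmost entry strictly greater than the inserted value down to the next row. The recording tableau Q records, in position (i, j), the step at which that cell was added to P.
  Insert 2 (step 1): P = [2];  Q = [1]
  Insert 6 (step 2): P = [2, 6];  Q = [1, 2]
  Insert 3 (step 3): P = [2, 3] / [6];  Q = [1, 2] / [3]
  Insert 8 (step 4): P = [2, 3, 8] / [6];  Q = [1, 2, 4] / [3]
  Insert 4 (step 5): P = [2, 3, 4] / [6, 8];  Q = [1, 2, 4] / [3, 5]
  Insert 9 (step 6): P = [2, 3, 4, 9] / [6, 8];  Q = [1, 2, 4, 6] / [3, 5]
  Insert 1 (step 7): P = [1, 3, 4, 9] / [2, 8] / [6];  Q = [1, 2, 4, 6] / [3, 5] / [7]
  Insert 5 (step 8): P = [1, 3, 4, 5] / [2, 8, 9] / [6];  Q = [1, 2, 4, 6] / [3, 5, 8] / [7]
  Insert 7 (step 9): P = [1, 3, 4, 5, 7] / [2, 8, 9] / [6];  Q = [1, 2, 4, 6, 9] / [3, 5, 8] / [7]
Final shape: (5, 3, 1).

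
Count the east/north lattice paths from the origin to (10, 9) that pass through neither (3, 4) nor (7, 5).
Number of paths = 43063

Inclusion–exclusion. Total paths: C(19, 10) = 92378. Through P₁: C(7, 3)·C(12, 7) = 27720. Through P₂: C(12, 7)·C(7, 3) = 27720. Since P₁ is strictly southwest of P₂, a monotone path through both must visit P₁ then P₂; paths through both = C(7, 3)·C(5, 4)·C(7, 3) = 6125. Avoid both = 92378 − 27720 − 27720 + 6125 = 43063.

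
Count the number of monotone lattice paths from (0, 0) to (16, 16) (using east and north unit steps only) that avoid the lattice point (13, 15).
Number of paths = 451311750

Total paths from (0, 0) to (16, 16): C(32, 16) = 601080390. Paths through (13, 15): (paths (0, 0) → (13, 15)) × (paths (13, 15) → (16, 16)) = C(28, 13) · C(4, 3) = 37442160 · 4 = 149768640. Avoidance count = 601080390 − 149768640 = 451311750.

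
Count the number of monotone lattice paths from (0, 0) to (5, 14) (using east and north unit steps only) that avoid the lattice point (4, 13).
Number of paths = 6868

Total paths from (0, 0) to (5, 14): C(19, 5) = 11628. Paths through (4, 13): (paths (0, 0) → (4, 13)) × (paths (4, 13) → (5, 14)) = C(17, 4) · C(2, 1) = 2380 · 2 = 4760. Avoidance count = 11628 − 4760 = 6868.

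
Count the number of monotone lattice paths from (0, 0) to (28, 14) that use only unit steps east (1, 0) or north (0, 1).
Number of paths = 52860229080

A monotone lattice path from (0, 0) to (28, 14) consists of 28 east steps and 14 north steps in some order, so it is determined by which 28 of the 42 steps are east. The count is C(42, 28) = 52860229080.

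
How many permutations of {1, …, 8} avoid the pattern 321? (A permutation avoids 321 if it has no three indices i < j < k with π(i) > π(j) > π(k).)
C_8 = 1430

These 321-avoiding permutations are counted by the Catalan number C_n = (1/(n + 1)) · C(2n, n). For n = 8: C_8 = (1/9) · C(16, 8) = 12870/9 = 1430.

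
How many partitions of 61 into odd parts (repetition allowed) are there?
p_odd(61) = 12076

Enumerate partitions using only odd parts via the recurrence o(n, m) = o(n, m−2) + o(n−m, m) over odd m, starting from the largest odd part ≤ n. This gives p_odd(61) = 12076. (Euler's theorem: equals the count of distinct-part partitions.)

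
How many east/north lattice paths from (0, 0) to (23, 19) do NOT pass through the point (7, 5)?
Number of paths = 331600552200

Total paths from (0, 0) to (23, 19): C(42, 23) = 446775310800. Paths through (7, 5): (paths (0, 0) → (7, 5)) × (paths (7, 5) → (23, 19)) = C(12, 7) · C(30, 16) = 792 · 145422675 = 115174758600. Avoidance count = 446775310800 − 115174758600 = 331600552200.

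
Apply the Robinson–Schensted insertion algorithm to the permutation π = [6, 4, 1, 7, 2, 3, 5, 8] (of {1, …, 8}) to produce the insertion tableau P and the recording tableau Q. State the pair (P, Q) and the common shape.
P = [1, 2, 3, 5, 8] / [4, 7] / [6];  Q = [1, 4, 6, 7, 8] / [2, 5] / [3];  common shape = (5, 2, 1)

Row-insert the values π_1, π_2, … into P one at a time, bumping the leftmost entry strictly greater than the inserted value down to the next row. The recording tableau Q records, in position (i, j), the step at which that cell was added to P.
  Insert 6 (step 1): P = [6];  Q = [1]
  Insert 4 (step 2): P = [4] / [6];  Q = [1] / [2]
  Insert 1 (step 3): P = [1] / [4] / [6];  Q = [1] / [2] / [3]
  Insert 7 (step 4): P = [1, 7] / [4] / [6];  Q = [1, 4] / [2] / [3]
  Insert 2 (step 5): P = [1, 2] / [4, 7] / [6];  Q = [1, 4] / [2, 5] / [3]
  Insert 3 (step 6): P = [1, 2, 3] / [4, 7] / [6];  Q = [1, 4, 6] / [2, 5] / [3]
  Insert 5 (step 7): P = [1, 2, 3, 5] / [4, 7] / [6];  Q = [1, 4, 6, 7] / [2, 5] / [3]
  Insert 8 (step 8): P = [1, 2, 3, 5, 8] / [4, 7] / [6];  Q = [1, 4, 6, 7, 8] / [2, 5] / [3]
Final shape: (5, 2, 1).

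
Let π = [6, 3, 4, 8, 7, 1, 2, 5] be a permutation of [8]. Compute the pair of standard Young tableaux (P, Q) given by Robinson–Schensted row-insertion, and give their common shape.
P = [1, 2, 5] / [3, 4, 7] / [6, 8];  Q = [1, 3, 4] / [2, 5, 8] / [6, 7];  common shape = (3, 3, 2)

Row-insert the values π_1, π_2, … into P one at a time, bumping the leftmost entry strictly greater than the inserted value down to the next row. The recording tableau Q records, in position (i, j), the step at which that cell was added to P.
  Insert 6 (step 1): P = [6];  Q = [1]
  Insert 3 (step 2): P = [3] / [6];  Q = [1] / [2]
  Insert 4 (step 3): P = [3, 4] / [6];  Q = [1, 3] / [2]
  Insert 8 (step 4): P = [3, 4, 8] / [6];  Q = [1, 3, 4] / [2]
  Insert 7 (step 5): P = [3, 4, 7] / [6, 8];  Q = [1, 3, 4] / [2, 5]
  Insert 1 (step 6): P = [1, 4, 7] / [3, 8] / [6];  Q = [1, 3, 4] / [2, 5] / [6]
  Insert 2 (step 7): P = [1, 2, 7] / [3, 4] / [6, 8];  Q = [1, 3, 4] / [2, 5] / [6, 7]
  Insert 5 (step 8): P = [1, 2, 5] / [3, 4, 7] / [6, 8];  Q = [1, 3, 4] / [2, 5, 8] / [6, 7]
Final shape: (3, 3, 2).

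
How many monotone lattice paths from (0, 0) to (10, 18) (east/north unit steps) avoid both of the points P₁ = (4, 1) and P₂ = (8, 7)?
Number of paths = 12198345

Inclusion–exclusion. Total paths: C(28, 10) = 13123110. Through P₁: C(5, 4)·C(23, 6) = 504735. Through P₂: C(15, 8)·C(13, 2) = 501930. Since P₁ is strictly southwest of P₂, a monotone path through both must visit P₁ then P₂; paths through both = C(5, 4)·C(10, 4)·C(13, 2) = 81900. Avoid both = 13123110 − 504735 − 501930 + 81900 = 12198345.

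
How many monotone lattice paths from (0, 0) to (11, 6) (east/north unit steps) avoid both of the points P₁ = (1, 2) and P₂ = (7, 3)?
Number of paths = 5908

Inclusion–exclusion. Total paths: C(17, 11) = 12376. Through P₁: C(3, 1)·C(14, 10) = 3003. Through P₂: C(10, 7)·C(7, 4) = 4200. Since P₁ is strictly southwest of P₂, a monotone path through both must visit P₁ then P₂; paths through both = C(3, 1)·C(7, 6)·C(7, 4) = 735. Avoid both = 12376 − 3003 − 4200 + 735 = 5908.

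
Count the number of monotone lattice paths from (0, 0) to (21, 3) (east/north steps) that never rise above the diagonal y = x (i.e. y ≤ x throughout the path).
Number of paths = 1748

By the reflection principle (André's argument), the number of monotone paths to (21, 3) with n ≤ m that never go above y = x is C(24, 21) − C(24, 22) = 2024 − 276 = 1748.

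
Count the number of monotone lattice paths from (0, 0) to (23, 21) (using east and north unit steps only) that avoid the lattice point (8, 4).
Number of paths = 1732583653680

Total paths from (0, 0) to (23, 21): C(44, 23) = 2012616400080. Paths through (8, 4): (paths (0, 0) → (8, 4)) × (paths (8, 4) → (23, 21)) = C(12, 8) · C(32, 15) = 495 · 565722720 = 280032746400. Avoidance count = 2012616400080 − 280032746400 = 1732583653680.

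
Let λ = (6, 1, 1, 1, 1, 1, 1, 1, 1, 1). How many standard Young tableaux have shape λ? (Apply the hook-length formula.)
# SYT of shape (6, 1, 1, 1, 1, 1, 1, 1, 1, 1) = 2002

Hook-length formula: f^λ = n! / Π hook(c), product over all cells c of the Young diagram. For λ = (6, 1, 1, 1, 1, 1, 1, 1, 1, 1), n = 15 boxes. Hook lengths by row (left-to-right, top-to-bottom): [15, 5, 4, 3, 2, 1]; [9]; [8]; [7]; [6]; [5]; [4]; [3]; [2]; [1]. Product of hooks = 653184000. So f^λ = 15! / 653184000 = 1307674368000 / 653184000 = 2002.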